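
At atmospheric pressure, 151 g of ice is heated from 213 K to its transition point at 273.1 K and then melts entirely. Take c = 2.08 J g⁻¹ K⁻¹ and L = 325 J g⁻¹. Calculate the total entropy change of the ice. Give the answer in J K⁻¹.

Warming step: ΔS₁ = m c ln(T_tr/T_i) = 151 × 2.08 × ln(273.1/213) = 78.06 J/K.
Phase change: ΔS₂ = +mL/T_tr = 151 × 325 / 273.1 = 179.7 J/K.
ΔS_total = (78.06) + (179.7) = 258 J/K.

ΔS = 258 J/K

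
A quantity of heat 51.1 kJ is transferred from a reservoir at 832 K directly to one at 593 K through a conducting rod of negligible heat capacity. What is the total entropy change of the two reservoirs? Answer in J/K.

ΔS_total = 24.8 J/K

ΔS_hot = −Q/T_H = −51100/832 = -61.42 J/K and ΔS_cold = +Q/T_C = 51100/593 = 86.17 J/K.
ΔS_total = -61.42 + 86.17 = 24.8 J/K, positive as the second law requires.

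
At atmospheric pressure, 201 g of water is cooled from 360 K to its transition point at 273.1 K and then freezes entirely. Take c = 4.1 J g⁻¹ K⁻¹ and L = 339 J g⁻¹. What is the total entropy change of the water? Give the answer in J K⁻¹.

Cooling step: ΔS₁ = m c ln(T_tr/T_i) = 201 × 4.1 × ln(273.1/360) = -227.7 J/K.
Phase change: ΔS₂ = −mL/T_tr = −201 × 339 / 273.1 = -249.5 J/K.
ΔS_total = (-227.7) + (-249.5) = -477 J/K.

ΔS = -477 J/K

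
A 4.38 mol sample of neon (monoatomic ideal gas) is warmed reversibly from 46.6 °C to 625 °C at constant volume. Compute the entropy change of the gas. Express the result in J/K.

ΔS = 56.4 J/K

In kelvin: T₁ = 319.75 K, T₂ = 898.15 K. At constant volume, ΔS = nC_V ln(T₂/T₁) with C_V = 3R/2 = 12.47 J mol⁻¹ K⁻¹.
ΔS = 4.38 × 12.47 × ln(898.15/319.75) = 56.4 J/K.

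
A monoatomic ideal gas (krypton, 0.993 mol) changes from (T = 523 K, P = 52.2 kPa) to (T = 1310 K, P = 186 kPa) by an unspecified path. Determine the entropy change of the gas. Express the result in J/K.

ΔS = nC_p ln(T₂/T₁) − nR ln(P₂/P₁), with C_p = 5R/2 = 20.79 J mol⁻¹ K⁻¹ for a monoatomic ideal gas.
ΔS = 0.993 × [20.79 × ln(1310/523) − 8.314 × ln(186/52.2)] = 8.46 J/K.

ΔS = 8.46 J/K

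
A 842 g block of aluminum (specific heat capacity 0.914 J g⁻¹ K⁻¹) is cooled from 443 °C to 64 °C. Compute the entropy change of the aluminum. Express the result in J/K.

ΔS = -580 J/K

In kelvin: T₁ = 716.15 K, T₂ = 337.15 K. ΔS = ∫dQ_rev/T = m c ln(T₂/T₁) = 842 × 0.914 × ln(337.15/716.15) = -580 J/K.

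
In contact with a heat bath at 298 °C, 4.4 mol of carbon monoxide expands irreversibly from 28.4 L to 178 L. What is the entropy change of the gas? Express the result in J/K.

ΔS_gas = 67.1 J/K

Entropy is a state function, so ΔS_gas depends only on the end states.
For an isothermal ideal gas ΔS_gas = nR ln(V₂/V₁) = 4.4 × 8.314 × ln(178/28.4) = 67.1 J/K.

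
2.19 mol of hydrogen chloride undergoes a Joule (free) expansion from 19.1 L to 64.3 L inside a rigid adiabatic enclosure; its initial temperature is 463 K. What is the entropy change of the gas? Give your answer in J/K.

ΔS_gas = 22.1 J/K

For an ideal gas in free expansion Q = 0 and W = 0, so T is unchanged.
Entropy is a state function; using a reversible isothermal path, ΔS_gas = nR ln(V₂/V₁) = 2.19 × 8.314 × ln(64.3/19.1) = 22.1 J/K.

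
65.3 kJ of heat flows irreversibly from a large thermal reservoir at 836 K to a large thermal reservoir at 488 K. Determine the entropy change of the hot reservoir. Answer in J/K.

The hot reservoir loses heat Q, so ΔS_hot = −Q/T_H = −65300/836 = -78.1 J/K.

ΔS_hot = -78.1 J/K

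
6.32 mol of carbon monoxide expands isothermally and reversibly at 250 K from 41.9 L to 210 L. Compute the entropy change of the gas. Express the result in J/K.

ΔS_gas = 84.7 J/K

For an isothermal ideal gas ΔS_gas = nR ln(V₂/V₁) = 6.32 × 8.314 × ln(210/41.9) = 84.7 J/K.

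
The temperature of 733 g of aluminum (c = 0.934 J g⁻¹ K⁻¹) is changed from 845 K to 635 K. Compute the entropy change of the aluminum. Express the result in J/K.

ΔS = ∫dQ_rev/T = m c ln(T₂/T₁) = 733 × 0.934 × ln(635/845) = -196 J/K.

ΔS = -196 J/K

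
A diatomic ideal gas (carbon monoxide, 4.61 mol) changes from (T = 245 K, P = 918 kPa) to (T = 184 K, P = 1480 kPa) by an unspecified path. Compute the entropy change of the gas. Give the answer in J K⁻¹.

ΔS = nC_p ln(T₂/T₁) − nR ln(P₂/P₁), with C_p = 7R/2 = 29.1 J mol⁻¹ K⁻¹ for a diatomic ideal gas.
ΔS = 4.61 × [29.1 × ln(184/245) − 8.314 × ln(1480/918)] = -56.7 J/K.

ΔS = -56.7 J/K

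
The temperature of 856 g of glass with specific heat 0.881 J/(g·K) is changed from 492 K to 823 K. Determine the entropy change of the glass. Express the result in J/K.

ΔS = ∫dQ_rev/T = m c ln(T₂/T₁) = 856 × 0.881 × ln(823/492) = 388 J/K.

ΔS = 388 J/K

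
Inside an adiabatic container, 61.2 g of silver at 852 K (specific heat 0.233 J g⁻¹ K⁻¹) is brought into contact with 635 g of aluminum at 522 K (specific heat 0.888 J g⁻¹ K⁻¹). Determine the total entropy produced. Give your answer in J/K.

Energy balance: T_f = (m₁c₁T₁ + m₂c₂T₂)/(m₁c₁ + m₂c₂) = 530.14 K.
ΔS₁ = m₁c₁ ln(T_f/T₁) = 14.2596 × ln(530.14/852) = -6.765 J/K.
ΔS₂ = m₂c₂ ln(T_f/T₂) = 563.88 × ln(530.14/522) = 8.725 J/K.
ΔS_total = -6.765 + 8.725 = 1.96 J/K.

ΔS_total = 1.96 J/K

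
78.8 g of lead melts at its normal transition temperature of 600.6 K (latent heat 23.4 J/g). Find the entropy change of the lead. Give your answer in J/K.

ΔS = 3.07 J/K

Heat absorbed by the substance: Q = mL = 78.8 × 23.4 = 1843.92 J.
At constant T, ΔS = Q_rev/T = 1843.92 / 600.6 = 3.07 J/K.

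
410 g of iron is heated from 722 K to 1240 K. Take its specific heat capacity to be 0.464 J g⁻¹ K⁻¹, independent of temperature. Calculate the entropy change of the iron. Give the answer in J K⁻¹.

ΔS = ∫dQ_rev/T = m c ln(T₂/T₁) = 410 × 0.464 × ln(1240/722) = 103 J/K.

ΔS = 103 J/K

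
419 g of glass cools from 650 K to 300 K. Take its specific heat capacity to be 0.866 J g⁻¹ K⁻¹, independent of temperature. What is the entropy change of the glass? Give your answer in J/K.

ΔS = ∫dQ_rev/T = m c ln(T₂/T₁) = 419 × 0.866 × ln(300/650) = -281 J/K.

ΔS = -281 J/K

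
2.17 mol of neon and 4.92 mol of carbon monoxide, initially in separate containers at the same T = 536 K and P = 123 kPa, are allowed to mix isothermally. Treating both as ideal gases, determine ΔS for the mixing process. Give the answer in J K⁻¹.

ΔS_mix = 36.3 J/K

Mole fractions: x_A = 2.17/7.09 = 0.306, x_B = 0.694.
ΔS_mix = −R(n_A ln x_A + n_B ln x_B) = −8.314 × (2.17 ln 0.306 + 4.92 ln 0.694) = 36.3 J/K.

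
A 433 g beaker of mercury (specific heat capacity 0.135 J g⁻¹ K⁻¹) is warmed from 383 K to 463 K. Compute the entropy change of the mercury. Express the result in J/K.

ΔS = 11.1 J/K

ΔS = ∫dQ_rev/T = m c ln(T₂/T₁) = 433 × 0.135 × ln(463/383) = 11.1 J/K.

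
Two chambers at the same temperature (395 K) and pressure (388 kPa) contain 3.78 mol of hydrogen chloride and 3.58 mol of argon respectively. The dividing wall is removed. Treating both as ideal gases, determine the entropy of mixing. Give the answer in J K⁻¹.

ΔS_mix = 42.4 J/K

Mole fractions: x_A = 3.78/7.36 = 0.514, x_B = 0.486.
ΔS_mix = −R(n_A ln x_A + n_B ln x_B) = −8.314 × (3.78 ln 0.514 + 3.58 ln 0.486) = 42.4 J/K.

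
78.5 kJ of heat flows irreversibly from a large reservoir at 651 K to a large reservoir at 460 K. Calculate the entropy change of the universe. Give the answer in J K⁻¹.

ΔS_total = 50.1 J/K

ΔS_hot = −Q/T_H = −78500/651 = -120.6 J/K and ΔS_cold = +Q/T_C = 78500/460 = 170.7 J/K.
ΔS_total = -120.6 + 170.7 = 50.1 J/K, positive as the second law requires.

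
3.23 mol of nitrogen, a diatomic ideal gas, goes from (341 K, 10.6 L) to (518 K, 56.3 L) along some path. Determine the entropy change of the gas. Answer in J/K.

Entropy is a state function: ΔS = nC_V ln(T₂/T₁) + nR ln(V₂/V₁), with C_V = 5R/2 = 20.79 J mol⁻¹ K⁻¹ for a diatomic ideal gas.
ΔS = 3.23 × [20.79 × ln(518/341) + 8.314 × ln(56.3/10.6)] = 72.9 J/K.

ΔS = 72.9 J/K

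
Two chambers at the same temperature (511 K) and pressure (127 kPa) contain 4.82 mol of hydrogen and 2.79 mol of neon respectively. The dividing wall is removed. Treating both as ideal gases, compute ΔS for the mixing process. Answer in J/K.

Mole fractions: x_A = 4.82/7.61 = 0.633, x_B = 0.367.
ΔS_mix = −R(n_A ln x_A + n_B ln x_B) = −8.314 × (4.82 ln 0.633 + 2.79 ln 0.367) = 41.6 J/K.

ΔS_mix = 41.6 J/K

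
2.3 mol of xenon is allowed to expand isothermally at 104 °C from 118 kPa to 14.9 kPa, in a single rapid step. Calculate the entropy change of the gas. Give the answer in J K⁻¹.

ΔS_gas = 39.6 J/K

Entropy is a state function, so ΔS_gas depends only on the end states.
For an isothermal ideal gas ΔS_gas = nR ln(P₁/P₂) = 2.3 × 8.314 × ln(118/14.9) = 39.6 J/K.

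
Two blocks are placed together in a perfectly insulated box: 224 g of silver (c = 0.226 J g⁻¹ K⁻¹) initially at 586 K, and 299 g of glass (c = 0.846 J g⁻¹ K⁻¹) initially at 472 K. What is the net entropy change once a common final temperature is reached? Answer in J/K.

Energy balance: T_f = (m₁c₁T₁ + m₂c₂T₂)/(m₁c₁ + m₂c₂) = 491.01 K.
ΔS₁ = m₁c₁ ln(T_f/T₁) = 50.624 × ln(491.01/586) = -8.953 J/K.
ΔS₂ = m₂c₂ ln(T_f/T₂) = 252.954 × ln(491.01/472) = 9.988 J/K.
ΔS_total = -8.953 + 9.988 = 1.04 J/K.

ΔS_total = 1.04 J/K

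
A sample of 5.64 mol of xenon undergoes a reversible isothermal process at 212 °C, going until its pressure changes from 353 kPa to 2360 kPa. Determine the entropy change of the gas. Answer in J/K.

ΔS_gas = -89.1 J/K

For an isothermal ideal gas ΔS_gas = nR ln(P₁/P₂) = 5.64 × 8.314 × ln(353/2360) = -89.1 J/K.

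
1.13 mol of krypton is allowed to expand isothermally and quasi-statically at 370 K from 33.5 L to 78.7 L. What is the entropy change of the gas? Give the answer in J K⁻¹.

ΔS_gas = 8.02 J/K

For an isothermal ideal gas ΔS_gas = nR ln(V₂/V₁) = 1.13 × 8.314 × ln(78.7/33.5) = 8.02 J/K.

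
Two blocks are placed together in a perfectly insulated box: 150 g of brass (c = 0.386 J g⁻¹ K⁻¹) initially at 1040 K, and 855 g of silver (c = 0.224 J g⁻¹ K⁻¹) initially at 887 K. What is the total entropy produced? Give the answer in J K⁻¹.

ΔS_total = 0.579 J/K

Energy balance: T_f = (m₁c₁T₁ + m₂c₂T₂)/(m₁c₁ + m₂c₂) = 922.52 K.
ΔS₁ = m₁c₁ ln(T_f/T₁) = 57.9 × ln(922.52/1040) = -6.94 J/K.
ΔS₂ = m₂c₂ ln(T_f/T₂) = 191.52 × ln(922.52/887) = 7.519 J/K.
ΔS_total = -6.94 + 7.519 = 0.579 J/K.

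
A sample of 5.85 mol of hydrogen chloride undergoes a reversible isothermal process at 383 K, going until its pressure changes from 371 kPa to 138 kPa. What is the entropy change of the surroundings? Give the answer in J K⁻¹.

For an isothermal ideal gas ΔS_gas = nR ln(P₁/P₂) = 5.85 × 8.314 × ln(371/138) = 48.1 J/K.
The process is reversible, so ΔS_surr = −ΔS_gas = -48.1 J/K and ΔS_universe = 0.

ΔS_surr = -48.1 J/K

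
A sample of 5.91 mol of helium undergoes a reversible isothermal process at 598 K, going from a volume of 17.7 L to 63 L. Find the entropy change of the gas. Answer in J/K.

ΔS_gas = 62.4 J/K

For an isothermal ideal gas ΔS_gas = nR ln(V₂/V₁) = 5.91 × 8.314 × ln(63/17.7) = 62.4 J/K.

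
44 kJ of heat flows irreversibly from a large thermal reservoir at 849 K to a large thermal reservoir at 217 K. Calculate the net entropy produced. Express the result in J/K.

ΔS_total = 151 J/K

ΔS_hot = −Q/T_H = −44000/849 = -51.83 J/K and ΔS_cold = +Q/T_C = 44000/217 = 202.8 J/K.
ΔS_total = -51.83 + 202.8 = 151 J/K, positive as the second law requires.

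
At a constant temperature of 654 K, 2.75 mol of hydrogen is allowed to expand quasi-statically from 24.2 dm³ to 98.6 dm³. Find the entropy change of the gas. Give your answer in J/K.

ΔS_gas = 32.1 J/K

For an isothermal ideal gas ΔS_gas = nR ln(V₂/V₁) = 2.75 × 8.314 × ln(98.6/24.2) = 32.1 J/K.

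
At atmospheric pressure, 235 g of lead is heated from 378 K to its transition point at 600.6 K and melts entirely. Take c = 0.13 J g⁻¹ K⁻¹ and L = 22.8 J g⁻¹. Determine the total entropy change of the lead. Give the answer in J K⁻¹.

ΔS = 23.1 J/K

Warming step: ΔS₁ = m c ln(T_tr/T_i) = 235 × 0.13 × ln(600.6/378) = 14.15 J/K.
Phase change: ΔS₂ = +mL/T_tr = 235 × 22.8 / 600.6 = 8.921 J/K.
ΔS_total = (14.15) + (8.921) = 23.1 J/K.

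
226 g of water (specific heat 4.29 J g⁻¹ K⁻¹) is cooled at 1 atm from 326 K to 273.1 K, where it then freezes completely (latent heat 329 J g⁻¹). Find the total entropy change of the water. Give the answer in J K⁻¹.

Cooling step: ΔS₁ = m c ln(T_tr/T_i) = 226 × 4.29 × ln(273.1/326) = -171.7 J/K.
Phase change: ΔS₂ = −mL/T_tr = −226 × 329 / 273.1 = -272.3 J/K.
ΔS_total = (-171.7) + (-272.3) = -444 J/K.

ΔS = -444 J/K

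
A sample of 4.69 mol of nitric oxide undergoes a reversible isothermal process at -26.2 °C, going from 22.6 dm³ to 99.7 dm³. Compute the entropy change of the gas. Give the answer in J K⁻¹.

ΔS_gas = 57.9 J/K

For an isothermal ideal gas ΔS_gas = nR ln(V₂/V₁) = 4.69 × 8.314 × ln(99.7/22.6) = 57.9 J/K.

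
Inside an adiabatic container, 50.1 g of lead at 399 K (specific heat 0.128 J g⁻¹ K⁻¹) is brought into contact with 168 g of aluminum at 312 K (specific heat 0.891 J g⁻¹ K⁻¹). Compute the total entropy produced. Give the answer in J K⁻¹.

Energy balance: T_f = (m₁c₁T₁ + m₂c₂T₂)/(m₁c₁ + m₂c₂) = 315.57 K.
ΔS₁ = m₁c₁ ln(T_f/T₁) = 6.4128 × ln(315.57/399) = -1.504 J/K.
ΔS₂ = m₂c₂ ln(T_f/T₂) = 149.688 × ln(315.57/312) = 1.705 J/K.
ΔS_total = -1.504 + 1.705 = 0.201 J/K.

ΔS_total = 0.201 J/K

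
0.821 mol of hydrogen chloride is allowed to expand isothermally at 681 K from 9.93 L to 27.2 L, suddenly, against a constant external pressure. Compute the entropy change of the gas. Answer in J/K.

ΔS_gas = 6.88 J/K

Entropy is a state function, so ΔS_gas depends only on the end states.
For an isothermal ideal gas ΔS_gas = nR ln(V₂/V₁) = 0.821 × 8.314 × ln(27.2/9.93) = 6.88 J/K.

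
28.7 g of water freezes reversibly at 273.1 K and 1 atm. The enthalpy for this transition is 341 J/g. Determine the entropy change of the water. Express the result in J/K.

ΔS = -35.8 J/K

Heat released by the substance: Q = −mL = −28.7 × 341 = −9786.7 J.
At constant T, ΔS = Q_rev/T = −9786.7 / 273.1 = -35.8 J/K.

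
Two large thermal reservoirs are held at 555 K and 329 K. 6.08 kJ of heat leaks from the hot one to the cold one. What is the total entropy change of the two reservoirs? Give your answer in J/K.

ΔS_total = 7.53 J/K

ΔS_hot = −Q/T_H = −6080/555 = -10.95 J/K and ΔS_cold = +Q/T_C = 6080/329 = 18.48 J/K.
ΔS_total = -10.95 + 18.48 = 7.53 J/K, positive as the second law requires.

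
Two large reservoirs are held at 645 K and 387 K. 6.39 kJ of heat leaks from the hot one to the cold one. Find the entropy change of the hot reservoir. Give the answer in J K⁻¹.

ΔS_hot = -9.91 J/K

The hot reservoir loses heat Q, so ΔS_hot = −Q/T_H = −6390/645 = -9.91 J/K.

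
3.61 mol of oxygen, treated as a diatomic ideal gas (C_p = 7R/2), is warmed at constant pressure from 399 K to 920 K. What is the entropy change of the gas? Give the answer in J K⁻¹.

ΔS = 87.8 J/K

At constant pressure, ΔS = nC_p ln(T₂/T₁) with C_p = 7R/2 = 29.1 J mol⁻¹ K⁻¹.
ΔS = 3.61 × 29.1 × ln(920/399) = 87.8 J/K.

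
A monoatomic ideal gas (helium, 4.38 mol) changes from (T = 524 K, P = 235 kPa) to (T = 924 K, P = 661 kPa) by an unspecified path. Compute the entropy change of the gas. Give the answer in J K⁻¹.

ΔS = nC_p ln(T₂/T₁) − nR ln(P₂/P₁), with C_p = 5R/2 = 20.79 J mol⁻¹ K⁻¹ for a monoatomic ideal gas.
ΔS = 4.38 × [20.79 × ln(924/524) − 8.314 × ln(661/235)] = 14 J/K.

ΔS = 14 J/K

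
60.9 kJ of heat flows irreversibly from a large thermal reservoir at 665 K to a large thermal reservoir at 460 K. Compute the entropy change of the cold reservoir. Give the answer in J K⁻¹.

The cold reservoir gains heat Q, so ΔS_cold = +Q/T_C = 60900/460 = 132 J/K.

ΔS_cold = 132 J/K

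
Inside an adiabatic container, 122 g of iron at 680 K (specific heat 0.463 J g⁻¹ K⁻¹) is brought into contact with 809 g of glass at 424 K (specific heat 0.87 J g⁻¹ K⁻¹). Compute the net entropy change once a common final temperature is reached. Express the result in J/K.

Energy balance: T_f = (m₁c₁T₁ + m₂c₂T₂)/(m₁c₁ + m₂c₂) = 443.02 K.
ΔS₁ = m₁c₁ ln(T_f/T₁) = 56.486 × ln(443.02/680) = -24.2 J/K.
ΔS₂ = m₂c₂ ln(T_f/T₂) = 703.83 × ln(443.02/424) = 30.88 J/K.
ΔS_total = -24.2 + 30.88 = 6.68 J/K.

ΔS_total = 6.68 J/K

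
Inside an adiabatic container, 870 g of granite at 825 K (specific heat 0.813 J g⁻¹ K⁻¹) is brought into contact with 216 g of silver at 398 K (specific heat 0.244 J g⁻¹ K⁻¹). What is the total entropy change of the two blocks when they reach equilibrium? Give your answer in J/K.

ΔS_total = 10.6 J/K

Energy balance: T_f = (m₁c₁T₁ + m₂c₂T₂)/(m₁c₁ + m₂c₂) = 795.39 K.
ΔS₁ = m₁c₁ ln(T_f/T₁) = 707.31 × ln(795.39/825) = -25.85 J/K.
ΔS₂ = m₂c₂ ln(T_f/T₂) = 52.704 × ln(795.39/398) = 36.49 J/K.
ΔS_total = -25.85 + 36.49 = 10.6 J/K.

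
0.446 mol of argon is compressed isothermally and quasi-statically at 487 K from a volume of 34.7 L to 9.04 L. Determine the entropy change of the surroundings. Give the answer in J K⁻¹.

ΔS_surr = 4.99 J/K

For an isothermal ideal gas ΔS_gas = nR ln(V₂/V₁) = 0.446 × 8.314 × ln(9.04/34.7) = -4.99 J/K.
The process is reversible, so ΔS_surr = −ΔS_gas = 4.99 J/K and ΔS_universe = 0.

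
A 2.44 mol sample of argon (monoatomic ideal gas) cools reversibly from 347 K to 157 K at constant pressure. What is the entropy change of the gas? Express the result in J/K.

ΔS = -40.2 J/K

At constant pressure, ΔS = nC_p ln(T₂/T₁) with C_p = 5R/2 = 20.79 J mol⁻¹ K⁻¹.
ΔS = 2.44 × 20.79 × ln(157/347) = -40.2 J/K.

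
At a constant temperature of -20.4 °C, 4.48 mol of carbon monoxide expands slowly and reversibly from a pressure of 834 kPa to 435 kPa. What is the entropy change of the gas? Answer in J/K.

ΔS_gas = 24.2 J/K

For an isothermal ideal gas ΔS_gas = nR ln(P₁/P₂) = 4.48 × 8.314 × ln(834/435) = 24.2 J/K.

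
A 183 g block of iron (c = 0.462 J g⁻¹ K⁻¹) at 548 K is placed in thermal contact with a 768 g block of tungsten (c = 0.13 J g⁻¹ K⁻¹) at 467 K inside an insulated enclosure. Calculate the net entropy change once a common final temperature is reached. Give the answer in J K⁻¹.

Energy balance: T_f = (m₁c₁T₁ + m₂c₂T₂)/(m₁c₁ + m₂c₂) = 504.14 K.
ΔS₁ = m₁c₁ ln(T_f/T₁) = 84.546 × ln(504.14/548) = -7.0528 J/K.
ΔS₂ = m₂c₂ ln(T_f/T₂) = 99.84 × ln(504.14/467) = 7.6404 J/K.
ΔS_total = -7.0528 + 7.6404 = 0.588 J/K.

ΔS_total = 0.588 J/K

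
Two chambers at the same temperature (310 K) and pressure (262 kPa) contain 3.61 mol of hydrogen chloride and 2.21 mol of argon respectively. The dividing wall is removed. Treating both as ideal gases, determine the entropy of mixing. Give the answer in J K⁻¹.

Mole fractions: x_A = 3.61/5.82 = 0.62, x_B = 0.38.
ΔS_mix = −R(n_A ln x_A + n_B ln x_B) = −8.314 × (3.61 ln 0.62 + 2.21 ln 0.38) = 32.1 J/K.

ΔS_mix = 32.1 J/K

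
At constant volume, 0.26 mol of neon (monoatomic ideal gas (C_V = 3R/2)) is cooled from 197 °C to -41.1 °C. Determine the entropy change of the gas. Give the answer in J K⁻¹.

ΔS = -2.29 J/K

In kelvin: T₁ = 470.15 K, T₂ = 232.05 K. At constant volume, ΔS = nC_V ln(T₂/T₁) with C_V = 3R/2 = 12.47 J mol⁻¹ K⁻¹.
ΔS = 0.26 × 12.47 × ln(232.05/470.15) = -2.29 J/K.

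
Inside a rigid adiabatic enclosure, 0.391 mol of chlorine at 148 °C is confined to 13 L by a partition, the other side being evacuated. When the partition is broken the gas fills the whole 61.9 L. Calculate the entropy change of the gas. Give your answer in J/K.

ΔS_gas = 5.07 J/K

No heat is exchanged and no work is done, so the ideal-gas temperature stays constant.
Entropy is a state function; using a reversible isothermal path, ΔS_gas = nR ln(V₂/V₁) = 0.391 × 8.314 × ln(61.9/13) = 5.07 J/K.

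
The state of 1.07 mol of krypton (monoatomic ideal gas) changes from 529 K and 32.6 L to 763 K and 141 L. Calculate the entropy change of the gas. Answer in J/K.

ΔS = 17.9 J/K

Entropy is a state function: ΔS = nC_V ln(T₂/T₁) + nR ln(V₂/V₁), with C_V = 3R/2 = 12.47 J mol⁻¹ K⁻¹ for a monoatomic ideal gas.
ΔS = 1.07 × [12.47 × ln(763/529) + 8.314 × ln(141/32.6)] = 17.9 J/K.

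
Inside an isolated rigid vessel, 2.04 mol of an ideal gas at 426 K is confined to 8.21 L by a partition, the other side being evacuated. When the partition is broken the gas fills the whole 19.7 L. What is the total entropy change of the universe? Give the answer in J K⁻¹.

ΔS_universe = 14.8 J/K

No heat is exchanged and no work is done, so the ideal-gas temperature stays constant.
Entropy is a state function; using a reversible isothermal path, ΔS_gas = nR ln(V₂/V₁) = 2.04 × 8.314 × ln(19.7/8.21) = 14.8 J/K.
The insulated surroundings exchange no heat, so ΔS_surr = 0 and ΔS_universe = ΔS_gas.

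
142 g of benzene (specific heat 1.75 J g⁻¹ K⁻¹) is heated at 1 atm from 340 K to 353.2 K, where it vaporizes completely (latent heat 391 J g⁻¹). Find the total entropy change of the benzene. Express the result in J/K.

Warming step: ΔS₁ = m c ln(T_tr/T_i) = 142 × 1.75 × ln(353.2/340) = 9.465 J/K.
Phase change: ΔS₂ = +mL/T_tr = 142 × 391 / 353.2 = 157.2 J/K.
ΔS_total = (9.465) + (157.2) = 167 J/K.

ΔS = 167 J/K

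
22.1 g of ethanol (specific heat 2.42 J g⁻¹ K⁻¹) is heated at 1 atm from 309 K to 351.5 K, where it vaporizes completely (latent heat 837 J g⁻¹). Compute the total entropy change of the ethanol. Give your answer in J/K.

Warming step: ΔS₁ = m c ln(T_tr/T_i) = 22.1 × 2.42 × ln(351.5/309) = 6.892 J/K.
Phase change: ΔS₂ = +mL/T_tr = 22.1 × 837 / 351.5 = 52.63 J/K.
ΔS_total = (6.892) + (52.63) = 59.5 J/K.

ΔS = 59.5 J/K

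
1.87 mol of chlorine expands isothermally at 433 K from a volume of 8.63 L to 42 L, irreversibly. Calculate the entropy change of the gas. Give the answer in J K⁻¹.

Entropy is a state function, so ΔS_gas depends only on the end states.
For an isothermal ideal gas ΔS_gas = nR ln(V₂/V₁) = 1.87 × 8.314 × ln(42/8.63) = 24.6 J/K.

ΔS_gas = 24.6 J/K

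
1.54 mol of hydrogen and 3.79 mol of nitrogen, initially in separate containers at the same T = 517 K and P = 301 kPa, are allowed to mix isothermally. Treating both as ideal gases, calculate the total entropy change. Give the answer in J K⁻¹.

ΔS_mix = 26.6 J/K

Mole fractions: x_A = 1.54/5.33 = 0.289, x_B = 0.711.
ΔS_mix = −R(n_A ln x_A + n_B ln x_B) = −8.314 × (1.54 ln 0.289 + 3.79 ln 0.711) = 26.6 J/K.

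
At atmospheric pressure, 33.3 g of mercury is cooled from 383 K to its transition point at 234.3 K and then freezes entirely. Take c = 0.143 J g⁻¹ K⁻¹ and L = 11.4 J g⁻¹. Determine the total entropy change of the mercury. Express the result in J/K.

ΔS = -3.96 J/K

Cooling step: ΔS₁ = m c ln(T_tr/T_i) = 33.3 × 0.143 × ln(234.3/383) = -2.34 J/K.
Phase change: ΔS₂ = −mL/T_tr = −33.3 × 11.4 / 234.3 = -1.62 J/K.
ΔS_total = (-2.34) + (-1.62) = -3.96 J/K.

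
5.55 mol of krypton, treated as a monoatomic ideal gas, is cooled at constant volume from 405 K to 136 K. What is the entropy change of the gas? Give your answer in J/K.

ΔS = -75.5 J/K

At constant volume, ΔS = nC_V ln(T₂/T₁) with C_V = 3R/2 = 12.47 J mol⁻¹ K⁻¹.
ΔS = 5.55 × 12.47 × ln(136/405) = -75.5 J/K.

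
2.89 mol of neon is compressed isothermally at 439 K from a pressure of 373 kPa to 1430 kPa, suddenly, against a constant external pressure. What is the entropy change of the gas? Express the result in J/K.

ΔS_gas = -32.3 J/K

Entropy is a state function, so ΔS_gas depends only on the end states.
For an isothermal ideal gas ΔS_gas = nR ln(P₁/P₂) = 2.89 × 8.314 × ln(373/1430) = -32.3 J/K.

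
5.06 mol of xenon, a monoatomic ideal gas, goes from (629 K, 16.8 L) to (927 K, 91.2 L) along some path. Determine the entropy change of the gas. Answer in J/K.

ΔS = 95.6 J/K

Entropy is a state function: ΔS = nC_V ln(T₂/T₁) + nR ln(V₂/V₁), with C_V = 3R/2 = 12.47 J mol⁻¹ K⁻¹ for a monoatomic ideal gas.
ΔS = 5.06 × [12.47 × ln(927/629) + 8.314 × ln(91.2/16.8)] = 95.6 J/K.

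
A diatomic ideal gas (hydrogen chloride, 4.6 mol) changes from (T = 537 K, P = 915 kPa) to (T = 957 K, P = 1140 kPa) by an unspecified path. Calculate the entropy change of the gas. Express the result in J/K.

ΔS = 68.9 J/K

ΔS = nC_p ln(T₂/T₁) − nR ln(P₂/P₁), with C_p = 7R/2 = 29.1 J mol⁻¹ K⁻¹ for a diatomic ideal gas.
ΔS = 4.6 × [29.1 × ln(957/537) − 8.314 × ln(1140/915)] = 68.9 J/K.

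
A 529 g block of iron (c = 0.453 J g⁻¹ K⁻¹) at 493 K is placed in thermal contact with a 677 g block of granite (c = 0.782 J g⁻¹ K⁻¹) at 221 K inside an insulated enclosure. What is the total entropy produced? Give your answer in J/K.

Energy balance: T_f = (m₁c₁T₁ + m₂c₂T₂)/(m₁c₁ + m₂c₂) = 305.76 K.
ΔS₁ = m₁c₁ ln(T_f/T₁) = 239.637 × ln(305.76/493) = -114.5 J/K.
ΔS₂ = m₂c₂ ln(T_f/T₂) = 529.414 × ln(305.76/221) = 171.9 J/K.
ΔS_total = -114.5 + 171.9 = 57.4 J/K.

ΔS_total = 57.4 J/K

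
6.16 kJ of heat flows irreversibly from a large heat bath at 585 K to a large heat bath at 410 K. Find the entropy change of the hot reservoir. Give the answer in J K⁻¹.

ΔS_hot = -10.5 J/K

The hot reservoir loses heat Q, so ΔS_hot = −Q/T_H = −6160/585 = -10.5 J/K.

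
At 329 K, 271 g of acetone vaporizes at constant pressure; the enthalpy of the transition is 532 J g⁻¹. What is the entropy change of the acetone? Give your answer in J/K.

ΔS = 438 J/K

Heat absorbed by the substance: Q = mL = 271 × 532 = 144172 J.
At constant T, ΔS = Q_rev/T = 144172 / 329 = 438 J/K.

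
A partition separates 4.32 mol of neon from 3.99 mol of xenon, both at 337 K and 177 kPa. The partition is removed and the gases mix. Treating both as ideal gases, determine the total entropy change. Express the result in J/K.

Mole fractions: x_A = 4.32/8.31 = 0.52, x_B = 0.48.
ΔS_mix = −R(n_A ln x_A + n_B ln x_B) = −8.314 × (4.32 ln 0.52 + 3.99 ln 0.48) = 47.8 J/K.

ΔS_mix = 47.8 J/K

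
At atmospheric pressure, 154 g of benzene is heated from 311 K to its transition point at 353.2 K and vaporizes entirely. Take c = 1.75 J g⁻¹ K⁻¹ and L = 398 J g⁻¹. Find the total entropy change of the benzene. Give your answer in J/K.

ΔS = 208 J/K

Warming step: ΔS₁ = m c ln(T_tr/T_i) = 154 × 1.75 × ln(353.2/311) = 34.29 J/K.
Phase change: ΔS₂ = +mL/T_tr = 154 × 398 / 353.2 = 173.5 J/K.
ΔS_total = (34.29) + (173.5) = 208 J/K.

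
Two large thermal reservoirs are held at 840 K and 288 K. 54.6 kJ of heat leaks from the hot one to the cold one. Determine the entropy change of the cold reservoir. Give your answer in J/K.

ΔS_cold = 190 J/K

The cold reservoir gains heat Q, so ΔS_cold = +Q/T_C = 54600/288 = 190 J/K.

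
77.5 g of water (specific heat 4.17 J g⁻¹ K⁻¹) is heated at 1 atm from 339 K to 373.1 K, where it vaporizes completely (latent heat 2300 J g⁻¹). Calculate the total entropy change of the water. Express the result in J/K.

ΔS = 509 J/K

Warming step: ΔS₁ = m c ln(T_tr/T_i) = 77.5 × 4.17 × ln(373.1/339) = 30.98 J/K.
Phase change: ΔS₂ = +mL/T_tr = 77.5 × 2300 / 373.1 = 477.8 J/K.
ΔS_total = (30.98) + (477.8) = 509 J/K.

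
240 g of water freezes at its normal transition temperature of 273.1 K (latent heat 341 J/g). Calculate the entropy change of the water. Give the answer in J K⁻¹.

Heat released by the substance: Q = −mL = −240 × 341 = −81840 J.
At constant T, ΔS = Q_rev/T = −81840 / 273.1 = -300 J/K.

ΔS = -300 J/K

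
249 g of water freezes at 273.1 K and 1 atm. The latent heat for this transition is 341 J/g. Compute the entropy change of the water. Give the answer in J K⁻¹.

Heat released by the substance: Q = −mL = −249 × 341 = −84909 J.
At constant T, ΔS = Q_rev/T = −84909 / 273.1 = -311 J/K.

ΔS = -311 J/K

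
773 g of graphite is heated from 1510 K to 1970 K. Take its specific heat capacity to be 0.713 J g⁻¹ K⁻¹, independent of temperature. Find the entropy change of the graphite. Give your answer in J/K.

ΔS = 147 J/K

ΔS = ∫dQ_rev/T = m c ln(T₂/T₁) = 773 × 0.713 × ln(1970/1510) = 147 J/K.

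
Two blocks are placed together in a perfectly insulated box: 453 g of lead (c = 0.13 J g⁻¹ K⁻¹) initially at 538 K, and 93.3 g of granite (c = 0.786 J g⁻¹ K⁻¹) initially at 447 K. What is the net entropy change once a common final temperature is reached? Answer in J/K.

Energy balance: T_f = (m₁c₁T₁ + m₂c₂T₂)/(m₁c₁ + m₂c₂) = 487.53 K.
ΔS₁ = m₁c₁ ln(T_f/T₁) = 58.89 × ln(487.53/538) = -5.801 J/K.
ΔS₂ = m₂c₂ ln(T_f/T₂) = 73.3338 × ln(487.53/447) = 6.365 J/K.
ΔS_total = -5.801 + 6.365 = 0.564 J/K.

ΔS_total = 0.564 J/K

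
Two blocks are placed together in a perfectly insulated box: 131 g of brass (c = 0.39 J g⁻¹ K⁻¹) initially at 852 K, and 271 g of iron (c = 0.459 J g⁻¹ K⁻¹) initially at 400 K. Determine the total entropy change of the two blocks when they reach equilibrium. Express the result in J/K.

ΔS_total = 11.3 J/K

Energy balance: T_f = (m₁c₁T₁ + m₂c₂T₂)/(m₁c₁ + m₂c₂) = 531.6 K.
ΔS₁ = m₁c₁ ln(T_f/T₁) = 51.09 × ln(531.6/852) = -24.1 J/K.
ΔS₂ = m₂c₂ ln(T_f/T₂) = 124.389 × ln(531.6/400) = 35.38 J/K.
ΔS_total = -24.1 + 35.38 = 11.3 J/K.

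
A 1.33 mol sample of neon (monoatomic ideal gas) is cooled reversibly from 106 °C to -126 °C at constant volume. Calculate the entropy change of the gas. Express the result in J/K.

In kelvin: T₁ = 379.15 K, T₂ = 147.15 K. At constant volume, ΔS = nC_V ln(T₂/T₁) with C_V = 3R/2 = 12.47 J mol⁻¹ K⁻¹.
ΔS = 1.33 × 12.47 × ln(147.15/379.15) = -15.7 J/K.

ΔS = -15.7 J/K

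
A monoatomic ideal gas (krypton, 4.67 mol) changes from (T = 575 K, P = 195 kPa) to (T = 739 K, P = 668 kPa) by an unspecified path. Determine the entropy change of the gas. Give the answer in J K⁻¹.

ΔS = nC_p ln(T₂/T₁) − nR ln(P₂/P₁), with C_p = 5R/2 = 20.79 J mol⁻¹ K⁻¹ for a monoatomic ideal gas.
ΔS = 4.67 × [20.79 × ln(739/575) − 8.314 × ln(668/195)] = -23.4 J/K.

ΔS = -23.4 J/K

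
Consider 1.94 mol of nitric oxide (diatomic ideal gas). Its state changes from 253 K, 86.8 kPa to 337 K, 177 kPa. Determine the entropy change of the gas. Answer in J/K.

ΔS = 4.69 J/K

ΔS = nC_p ln(T₂/T₁) − nR ln(P₂/P₁), with C_p = 7R/2 = 29.1 J mol⁻¹ K⁻¹ for a diatomic ideal gas.
ΔS = 1.94 × [29.1 × ln(337/253) − 8.314 × ln(177/86.8)] = 4.69 J/K.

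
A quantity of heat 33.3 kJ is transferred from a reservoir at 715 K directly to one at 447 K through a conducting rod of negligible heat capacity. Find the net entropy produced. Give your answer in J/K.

ΔS_hot = −Q/T_H = −33300/715 = -46.57 J/K and ΔS_cold = +Q/T_C = 33300/447 = 74.5 J/K.
ΔS_total = -46.57 + 74.5 = 27.9 J/K, positive as the second law requires.

ΔS_total = 27.9 J/K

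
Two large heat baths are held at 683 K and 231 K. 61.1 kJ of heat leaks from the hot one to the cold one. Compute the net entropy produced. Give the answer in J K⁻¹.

ΔS_hot = −Q/T_H = −61100/683 = -89.46 J/K and ΔS_cold = +Q/T_C = 61100/231 = 264.5 J/K.
ΔS_total = -89.46 + 264.5 = 175 J/K, positive as the second law requires.

ΔS_total = 175 J/K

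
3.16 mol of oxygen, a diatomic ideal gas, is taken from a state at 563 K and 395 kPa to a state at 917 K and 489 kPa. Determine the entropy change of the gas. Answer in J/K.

ΔS = nC_p ln(T₂/T₁) − nR ln(P₂/P₁), with C_p = 7R/2 = 29.1 J mol⁻¹ K⁻¹ for a diatomic ideal gas.
ΔS = 3.16 × [29.1 × ln(917/563) − 8.314 × ln(489/395)] = 39.2 J/K.

ΔS = 39.2 J/K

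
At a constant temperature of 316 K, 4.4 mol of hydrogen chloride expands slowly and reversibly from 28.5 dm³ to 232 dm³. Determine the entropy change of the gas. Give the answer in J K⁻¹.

For an isothermal ideal gas ΔS_gas = nR ln(V₂/V₁) = 4.4 × 8.314 × ln(232/28.5) = 76.7 J/K.

ΔS_gas = 76.7 J/K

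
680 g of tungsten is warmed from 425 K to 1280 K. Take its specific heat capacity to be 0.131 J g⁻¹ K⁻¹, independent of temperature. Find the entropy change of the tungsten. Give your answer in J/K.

ΔS = 98.2 J/K

ΔS = ∫dQ_rev/T = m c ln(T₂/T₁) = 680 × 0.131 × ln(1280/425) = 98.2 J/K.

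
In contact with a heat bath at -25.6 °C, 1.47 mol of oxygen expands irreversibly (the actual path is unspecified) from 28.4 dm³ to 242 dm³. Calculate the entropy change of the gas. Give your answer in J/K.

ΔS_gas = 26.2 J/K

Entropy is a state function, so ΔS_gas depends only on the end states.
For an isothermal ideal gas ΔS_gas = nR ln(V₂/V₁) = 1.47 × 8.314 × ln(242/28.4) = 26.2 J/K.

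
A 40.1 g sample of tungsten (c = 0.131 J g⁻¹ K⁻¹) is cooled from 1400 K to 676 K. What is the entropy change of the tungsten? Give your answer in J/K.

ΔS = -3.82 J/K

ΔS = ∫dQ_rev/T = m c ln(T₂/T₁) = 40.1 × 0.131 × ln(676/1400) = -3.82 J/K.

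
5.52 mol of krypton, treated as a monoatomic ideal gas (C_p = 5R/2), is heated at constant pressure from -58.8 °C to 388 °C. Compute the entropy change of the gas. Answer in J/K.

In kelvin: T₁ = 214.35 K, T₂ = 661.15 K. At constant pressure, ΔS = nC_p ln(T₂/T₁) with C_p = 5R/2 = 20.79 J mol⁻¹ K⁻¹.
ΔS = 5.52 × 20.79 × ln(661.15/214.35) = 129 J/K.

ΔS = 129 J/K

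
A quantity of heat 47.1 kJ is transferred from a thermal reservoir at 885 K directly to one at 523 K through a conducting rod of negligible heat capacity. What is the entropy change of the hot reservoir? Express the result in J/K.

ΔS_hot = -53.2 J/K

The hot reservoir loses heat Q, so ΔS_hot = −Q/T_H = −47100/885 = -53.2 J/K.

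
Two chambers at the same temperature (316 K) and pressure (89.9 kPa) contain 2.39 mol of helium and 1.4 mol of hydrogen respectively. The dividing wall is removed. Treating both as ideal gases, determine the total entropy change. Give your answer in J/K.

Mole fractions: x_A = 2.39/3.79 = 0.631, x_B = 0.369.
ΔS_mix = −R(n_A ln x_A + n_B ln x_B) = −8.314 × (2.39 ln 0.631 + 1.4 ln 0.369) = 20.8 J/K.

ΔS_mix = 20.8 J/K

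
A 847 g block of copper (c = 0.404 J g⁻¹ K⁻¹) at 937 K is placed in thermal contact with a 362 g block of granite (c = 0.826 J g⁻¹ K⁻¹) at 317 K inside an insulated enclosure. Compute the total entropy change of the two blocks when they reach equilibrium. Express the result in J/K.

Energy balance: T_f = (m₁c₁T₁ + m₂c₂T₂)/(m₁c₁ + m₂c₂) = 647.87 K.
ΔS₁ = m₁c₁ ln(T_f/T₁) = 342.188 × ln(647.87/937) = -126.26 J/K.
ΔS₂ = m₂c₂ ln(T_f/T₂) = 299.012 × ln(647.87/317) = 213.73 J/K.
ΔS_total = -126.26 + 213.73 = 87.5 J/K.

ΔS_total = 87.5 J/K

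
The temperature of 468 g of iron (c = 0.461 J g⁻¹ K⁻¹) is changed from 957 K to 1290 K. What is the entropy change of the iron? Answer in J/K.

ΔS = ∫dQ_rev/T = m c ln(T₂/T₁) = 468 × 0.461 × ln(1290/957) = 64.4 J/K.

ΔS = 64.4 J/K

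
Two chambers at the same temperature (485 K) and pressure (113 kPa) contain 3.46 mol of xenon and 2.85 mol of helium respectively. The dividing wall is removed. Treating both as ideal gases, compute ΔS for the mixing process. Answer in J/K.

ΔS_mix = 36.1 J/K

Mole fractions: x_A = 3.46/6.31 = 0.548, x_B = 0.452.
ΔS_mix = −R(n_A ln x_A + n_B ln x_B) = −8.314 × (3.46 ln 0.548 + 2.85 ln 0.452) = 36.1 J/K.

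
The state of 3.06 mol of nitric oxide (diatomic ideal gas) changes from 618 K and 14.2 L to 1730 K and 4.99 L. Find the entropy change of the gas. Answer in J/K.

ΔS = 38.9 J/K

Entropy is a state function: ΔS = nC_V ln(T₂/T₁) + nR ln(V₂/V₁), with C_V = 5R/2 = 20.79 J mol⁻¹ K⁻¹ for a diatomic ideal gas.
ΔS = 3.06 × [20.79 × ln(1730/618) + 8.314 × ln(4.99/14.2)] = 38.9 J/K.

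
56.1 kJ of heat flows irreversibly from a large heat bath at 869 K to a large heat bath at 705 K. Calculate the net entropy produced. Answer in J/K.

ΔS_total = 15 J/K

ΔS_hot = −Q/T_H = −56100/869 = -64.56 J/K and ΔS_cold = +Q/T_C = 56100/705 = 79.57 J/K.
ΔS_total = -64.56 + 79.57 = 15 J/K, positive as the second law requires.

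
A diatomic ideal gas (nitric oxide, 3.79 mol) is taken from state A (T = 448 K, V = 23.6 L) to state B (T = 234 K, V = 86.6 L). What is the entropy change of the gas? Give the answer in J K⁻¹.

ΔS = -10.2 J/K

Entropy is a state function: ΔS = nC_V ln(T₂/T₁) + nR ln(V₂/V₁), with C_V = 5R/2 = 20.79 J mol⁻¹ K⁻¹ for a diatomic ideal gas.
ΔS = 3.79 × [20.79 × ln(234/448) + 8.314 × ln(86.6/23.6)] = -10.2 J/K.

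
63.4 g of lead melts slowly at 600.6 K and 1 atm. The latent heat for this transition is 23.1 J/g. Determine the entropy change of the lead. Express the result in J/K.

ΔS = 2.44 J/K

Heat absorbed by the substance: Q = mL = 63.4 × 23.1 = 1464.54 J.
At constant T, ΔS = Q_rev/T = 1464.54 / 600.6 = 2.44 J/K.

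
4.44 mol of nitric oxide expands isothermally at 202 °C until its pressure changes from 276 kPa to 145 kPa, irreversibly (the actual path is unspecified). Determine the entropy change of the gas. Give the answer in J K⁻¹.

Entropy is a state function, so ΔS_gas depends only on the end states.
For an isothermal ideal gas ΔS_gas = nR ln(P₁/P₂) = 4.44 × 8.314 × ln(276/145) = 23.8 J/K.

ΔS_gas = 23.8 J/K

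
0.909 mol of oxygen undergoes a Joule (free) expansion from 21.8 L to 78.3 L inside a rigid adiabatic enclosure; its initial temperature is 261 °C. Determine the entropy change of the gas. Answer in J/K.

For an ideal gas in free expansion Q = 0 and W = 0, so T is unchanged.
Entropy is a state function; using a reversible isothermal path, ΔS_gas = nR ln(V₂/V₁) = 0.909 × 8.314 × ln(78.3/21.8) = 9.66 J/K.

ΔS_gas = 9.66 J/K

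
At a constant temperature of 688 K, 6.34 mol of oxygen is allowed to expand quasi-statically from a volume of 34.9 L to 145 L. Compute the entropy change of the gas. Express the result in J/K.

ΔS_gas = 75.1 J/K

For an isothermal ideal gas ΔS_gas = nR ln(V₂/V₁) = 6.34 × 8.314 × ln(145/34.9) = 75.1 J/K.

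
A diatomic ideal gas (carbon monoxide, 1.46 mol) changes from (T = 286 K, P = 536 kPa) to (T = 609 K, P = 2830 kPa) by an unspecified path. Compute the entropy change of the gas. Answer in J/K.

ΔS = nC_p ln(T₂/T₁) − nR ln(P₂/P₁), with C_p = 7R/2 = 29.1 J mol⁻¹ K⁻¹ for a diatomic ideal gas.
ΔS = 1.46 × [29.1 × ln(609/286) − 8.314 × ln(2830/536)] = 11.9 J/K.

ΔS = 11.9 J/K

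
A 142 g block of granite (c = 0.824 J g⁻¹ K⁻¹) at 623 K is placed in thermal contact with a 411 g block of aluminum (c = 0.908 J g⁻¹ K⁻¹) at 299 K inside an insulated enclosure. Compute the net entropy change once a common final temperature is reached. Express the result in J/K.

ΔS_total = 26.9 J/K

Energy balance: T_f = (m₁c₁T₁ + m₂c₂T₂)/(m₁c₁ + m₂c₂) = 376.34 K.
ΔS₁ = m₁c₁ ln(T_f/T₁) = 117.008 × ln(376.34/623) = -58.98 J/K.
ΔS₂ = m₂c₂ ln(T_f/T₂) = 373.188 × ln(376.34/299) = 85.85 J/K.
ΔS_total = -58.98 + 85.85 = 26.9 J/K.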